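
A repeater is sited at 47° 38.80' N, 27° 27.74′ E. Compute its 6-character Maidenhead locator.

Offset from 180°W / 90°S: lon 207.4623°, lat 137.6467°.
Field (20°×10°, letters A–R): lon ⌊207.4623/20⌋ = 10 → K; lat ⌊137.6467/10⌋ = 13 → N.
Square (2°×1°, digits 0–9): lon ⌊7.4623/2⌋ = 3; lat ⌊7.6467/1⌋ = 7.
Subsquare (5′×2.5′, letters a–x): lon ⌊1.4623/0.0833333⌋ = 17 → r; lat ⌊0.6467/0.0416667⌋ = 15 → p.

KN37rp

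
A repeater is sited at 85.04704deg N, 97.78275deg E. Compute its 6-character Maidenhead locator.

NR85vb

Offset from 180°W / 90°S: lon 277.7827°, lat 175.0470°.
Field: 277.7827/20 → 13 → N, 175.0470/10 → 17 → R; chars NR.
Square: 17.7827/2 → 8, 5.0470/1 → 5; chars 85.
Subsquare: 1.7827/0.0833333 → 21 → v, 0.0470/0.0416667 → 1 → b; chars vb.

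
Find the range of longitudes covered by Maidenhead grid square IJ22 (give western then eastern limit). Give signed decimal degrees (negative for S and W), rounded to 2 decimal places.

Field I=8, J=9: +8·20° lon, +9·10° lat → SW at lon -20°, lat 0°.
Square 2, 2: +2·2° lon, +2·1° lat → SW at lon -16°, lat 2°.
Cell spans 2° lon × 1° lat.
west -16.00, east -14.00.

-16.00, -14.00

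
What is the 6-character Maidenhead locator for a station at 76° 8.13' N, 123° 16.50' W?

CQ86id

Add 180° to longitude and 90° to latitude: 56.7250, 166.1355.
Field: lon ⌊56.7250/20⌋ = 2 → C; lat ⌊166.1355/10⌋ = 16 → Q.
Square: lon ⌊16.7250/2⌋ = 8; lat ⌊6.1355/1⌋ = 6.
Subsquare: lon ⌊0.7250/0.0833333⌋ = 8 → i; lat ⌊0.1355/0.0416667⌋ = 3 → d.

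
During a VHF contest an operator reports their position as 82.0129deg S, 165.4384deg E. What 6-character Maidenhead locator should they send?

Shift to the Maidenhead origin (180°W, 90°S): lon 345.4384, lat 7.9871.
Field: 345.4384/20 → 17 → R, 7.9871/10 → 0 → A; chars RA.
Square: 5.4384/2 → 2, 7.9871/1 → 7; chars 27.
Subsquare: 1.4384/0.0833333 → 17 → r, 0.9871/0.0416667 → 23 → x; chars rx.

RA27rx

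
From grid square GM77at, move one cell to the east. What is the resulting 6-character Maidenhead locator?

GM77bt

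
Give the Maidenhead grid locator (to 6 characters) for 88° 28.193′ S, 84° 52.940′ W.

EA71nm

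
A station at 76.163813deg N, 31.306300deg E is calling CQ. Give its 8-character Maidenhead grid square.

KQ56pd69

Offset from 180°W / 90°S: lon 211.30630°, lat 166.16381°.
Field: lon ⌊211.30630/20⌋ = 10 → K; lat ⌊166.16381/10⌋ = 16 → Q.
Square: lon ⌊11.30630/2⌋ = 5; lat ⌊6.16381/1⌋ = 6.
Subsquare: lon ⌊1.30630/0.0833333⌋ = 15 → p; lat ⌊0.16381/0.0416667⌋ = 3 → d.
Extended square: lon ⌊0.05630/0.00833333⌋ = 6; lat ⌊0.03881/0.00416667⌋ = 9.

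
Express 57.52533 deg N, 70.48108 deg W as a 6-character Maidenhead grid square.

FO47sm

Add 180° to longitude and 90° to latitude: 109.5189, 147.5253.
Field (20°×10°, letters A–R): lon ⌊109.5189/20⌋ = 5 → F; lat ⌊147.5253/10⌋ = 14 → O.
Square (2°×1°, digits 0–9): lon ⌊9.5189/2⌋ = 4; lat ⌊7.5253/1⌋ = 7.
Subsquare (5′×2.5′, letters a–x): lon ⌊1.5189/0.0833333⌋ = 18 → s; lat ⌊0.5253/0.0416667⌋ = 12 → m.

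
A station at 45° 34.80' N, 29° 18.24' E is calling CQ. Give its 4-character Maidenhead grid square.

KN45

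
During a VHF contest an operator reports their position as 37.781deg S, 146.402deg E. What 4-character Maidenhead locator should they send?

QF32

Offset from 180°W / 90°S: lon 326.40°, lat 52.22°.
Field: 326.40/20 → 16 → Q, 52.22/10 → 5 → F; chars QF.
Square: 6.40/2 → 3, 2.22/1 → 2; chars 32.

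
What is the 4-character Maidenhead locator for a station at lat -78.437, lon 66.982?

MB31

Add 180° to longitude and 90° to latitude: 246.98, 11.56.
Field: lon ⌊246.98/20⌋ = 12 → M; lat ⌊11.56/10⌋ = 1 → B.
Square: lon ⌊6.98/2⌋ = 3; lat ⌊1.56/1⌋ = 1.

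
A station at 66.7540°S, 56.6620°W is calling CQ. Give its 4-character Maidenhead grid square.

GC13

Shift to the Maidenhead origin (180°W, 90°S): lon 123.34, lat 23.25.
Field: lon ⌊123.34/20⌋ = 6 → G; lat ⌊23.25/10⌋ = 2 → C.
Square: lon ⌊3.34/2⌋ = 1; lat ⌊3.25/1⌋ = 3.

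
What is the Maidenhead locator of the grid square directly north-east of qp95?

RP06

Longitude square 9; +1 → 10, wraps to 0, carry into field.
Longitude field Q = 16; +1 → 17 = R.
Latitude square 5; +1 → 6.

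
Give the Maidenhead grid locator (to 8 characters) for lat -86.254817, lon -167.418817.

Add 180° to longitude and 90° to latitude: 12.58118, 3.74518.
Field: lon ⌊12.58118/20⌋ = 0 → A; lat ⌊3.74518/10⌋ = 0 → A.
Square: lon ⌊12.58118/2⌋ = 6; lat ⌊3.74518/1⌋ = 3.
Subsquare: lon ⌊0.58118/0.0833333⌋ = 6 → g; lat ⌊0.74518/0.0416667⌋ = 17 → r.
Extended square: lon ⌊0.08118/0.00833333⌋ = 9; lat ⌊0.03685/0.00416667⌋ = 8.

AA63gr98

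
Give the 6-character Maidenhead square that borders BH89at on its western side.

BH79xt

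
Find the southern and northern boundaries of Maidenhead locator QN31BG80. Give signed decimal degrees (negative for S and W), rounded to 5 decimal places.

Field Q=16, N=13: +16·20° lon, +13·10° lat → SW at lon 140°, lat 40°.
Square 3, 1: +3·2° lon, +1·1° lat → SW at lon 146°, lat 41°.
Subsquare b=1, g=6: +1·0.0833333° lon, +6·0.0416667° lat → SW at lon 146.083°, lat 41.25°.
Extended square 8, 0: +8·0.00833333° lon, +0·0.00416667° lat → SW at lon 146.15°, lat 41.25°.
Cell spans 0.00833333° lon × 0.00416667° lat.
south 41.25000, north 41.25417.

41.25000, 41.25417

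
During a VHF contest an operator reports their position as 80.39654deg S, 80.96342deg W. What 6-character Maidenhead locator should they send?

EA99mo

Add 180° to longitude and 90° to latitude: 99.0366, 9.6035.
Field: 99.0366/20 → 4 → E, 9.6035/10 → 0 → A; chars EA.
Square: 19.0366/2 → 9, 9.6035/1 → 9; chars 99.
Subsquare: 1.0366/0.0833333 → 12 → m, 0.6035/0.0416667 → 14 → o; chars mo.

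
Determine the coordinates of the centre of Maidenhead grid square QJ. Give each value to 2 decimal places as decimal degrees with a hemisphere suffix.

5.00° N, 150.00° E

Field Q=16, J=9: +16·20° lon, +9·10° lat → SW at lon 140°, lat 0°.
Cell spans 20° lon × 10° lat. Centre is SW corner plus half of each.
latitude 5.00° N, longitude 150.00° E.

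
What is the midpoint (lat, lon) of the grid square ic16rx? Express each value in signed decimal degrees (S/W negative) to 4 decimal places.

-63.0208, -16.5417

Field I=8, C=2: +8·20° lon, +2·10° lat → SW at lon -20°, lat -70°.
Square 1, 6: +1·2° lon, +6·1° lat → SW at lon -18°, lat -64°.
Subsquare r=17, x=23: +17·0.0833333° lon, +23·0.0416667° lat → SW at lon -16.5833°, lat -63.0417°.
Cell spans 0.0833333° lon × 0.0416667° lat. Centre is SW corner plus half of each.
latitude -63.0208, longitude -16.5417.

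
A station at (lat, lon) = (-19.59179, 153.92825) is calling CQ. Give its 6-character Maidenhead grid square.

Offset from 180°W / 90°S: lon 333.9282°, lat 70.4082°.
Field: lon ⌊333.9282/20⌋ = 16 → Q; lat ⌊70.4082/10⌋ = 7 → H.
Square: lon ⌊13.9282/2⌋ = 6; lat ⌊0.4082/1⌋ = 0.
Subsquare: lon ⌊1.9282/0.0833333⌋ = 23 → x; lat ⌊0.4082/0.0416667⌋ = 9 → j.

QH60xj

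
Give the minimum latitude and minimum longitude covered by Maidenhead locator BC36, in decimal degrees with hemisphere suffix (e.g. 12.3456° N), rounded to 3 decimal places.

Field B=1, C=2: +1·20° lon, +2·10° lat → SW at lon -160°, lat -70°.
Square 3, 6: +3·2° lon, +6·1° lat → SW at lon -154°, lat -64°.
latitude 64.000° S, longitude 154.000° W.

64.000° S, 154.000° W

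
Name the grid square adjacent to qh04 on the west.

Longitude square 0; −1 → -1, wraps to 9, carry into field.
Longitude field Q = 16; −1 → 15 = P.
The latitude characters are unchanged.

PH94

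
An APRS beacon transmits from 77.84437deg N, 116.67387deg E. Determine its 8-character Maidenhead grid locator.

OQ87iu02

Offset from 180°W / 90°S: lon 296.67387°, lat 167.84437°.
Field (20°×10°, letters A–R): lon ⌊296.67387/20⌋ = 14 → O; lat ⌊167.84437/10⌋ = 16 → Q.
Square (2°×1°, digits 0–9): lon ⌊16.67387/2⌋ = 8; lat ⌊7.84437/1⌋ = 7.
Subsquare (5′×2.5′, letters a–x): lon ⌊0.67387/0.0833333⌋ = 8 → i; lat ⌊0.84437/0.0416667⌋ = 20 → u.
Extended square (30″×15″, digits 0–9): lon ⌊0.00720/0.00833333⌋ = 0; lat ⌊0.01104/0.00416667⌋ = 2.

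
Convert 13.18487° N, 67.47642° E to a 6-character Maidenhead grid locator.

MK33re

Add 180° to longitude and 90° to latitude: 247.4764, 103.1849.
Field: lon ⌊247.4764/20⌋ = 12 → M; lat ⌊103.1849/10⌋ = 10 → K.
Square: lon ⌊7.4764/2⌋ = 3; lat ⌊3.1849/1⌋ = 3.
Subsquare: lon ⌊1.4764/0.0833333⌋ = 17 → r; lat ⌊0.1849/0.0416667⌋ = 4 → e.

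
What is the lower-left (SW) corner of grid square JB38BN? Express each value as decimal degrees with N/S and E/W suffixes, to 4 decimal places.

71.4583° S, 6.0833° E

Field J=9, B=1: +9·20° lon, +1·10° lat → SW at lon 0°, lat -80°.
Square 3, 8: +3·2° lon, +8·1° lat → SW at lon 6°, lat -72°.
Subsquare b=1, n=13: +1·0.0833333° lon, +13·0.0416667° lat → SW at lon 6.08333°, lat -71.4583°.
latitude 71.4583° S, longitude 6.0833° E.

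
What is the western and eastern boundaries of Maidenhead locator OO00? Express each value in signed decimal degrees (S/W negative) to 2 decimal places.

100.00, 102.00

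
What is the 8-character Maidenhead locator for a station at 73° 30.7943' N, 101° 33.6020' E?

Offset from 180°W / 90°S: lon 281.56003°, lat 163.51324°.
Field: lon ⌊281.56003/20⌋ = 14 → O; lat ⌊163.51324/10⌋ = 16 → Q.
Square: lon ⌊1.56003/2⌋ = 0; lat ⌊3.51324/1⌋ = 3.
Subsquare: lon ⌊1.56003/0.0833333⌋ = 18 → s; lat ⌊0.51324/0.0416667⌋ = 12 → m.
Extended square: lon ⌊0.06003/0.00833333⌋ = 7; lat ⌊0.01324/0.00416667⌋ = 3.

OQ03sm73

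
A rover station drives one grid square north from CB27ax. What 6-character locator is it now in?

CB28aa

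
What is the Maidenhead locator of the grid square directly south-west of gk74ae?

Longitude subsquare a = 0; −1 → -1, wraps to 23 = x, carry into square.
Longitude square 7; −1 → 6.
Latitude subsquare e = 4; −1 → 3 = d.

GK64xd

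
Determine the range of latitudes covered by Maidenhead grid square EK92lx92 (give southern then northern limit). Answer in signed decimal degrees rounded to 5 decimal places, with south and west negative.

12.96667, 12.97083

Field E=4, K=10: +4·20° lon, +10·10° lat → SW at lon -100°, lat 10°.
Square 9, 2: +9·2° lon, +2·1° lat → SW at lon -82°, lat 12°.
Subsquare l=11, x=23: +11·0.0833333° lon, +23·0.0416667° lat → SW at lon -81.0833°, lat 12.9583°.
Extended square 9, 2: +9·0.00833333° lon, +2·0.00416667° lat → SW at lon -81.0083°, lat 12.9667°.
Cell spans 0.00833333° lon × 0.00416667° lat.
south 12.96667, north 12.97083.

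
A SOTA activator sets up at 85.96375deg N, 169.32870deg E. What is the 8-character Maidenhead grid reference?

Offset from 180°W / 90°S: lon 349.32870°, lat 175.96375°.
Field: 349.32870/20 → 17 → R, 175.96375/10 → 17 → R; chars RR.
Square: 9.32870/2 → 4, 5.96375/1 → 5; chars 45.
Subsquare: 1.32870/0.0833333 → 15 → p, 0.96375/0.0416667 → 23 → x; chars px.
Extended square: 0.07870/0.00833333 → 9, 0.00542/0.00416667 → 1; chars 91.

RR45px91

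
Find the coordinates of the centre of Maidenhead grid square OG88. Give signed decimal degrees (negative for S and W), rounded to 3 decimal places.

-21.500, 117.000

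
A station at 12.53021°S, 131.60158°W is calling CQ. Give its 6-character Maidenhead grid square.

Shift to the Maidenhead origin (180°W, 90°S): lon 48.3984, lat 77.4698.
Field: 48.3984/20 → 2 → C, 77.4698/10 → 7 → H; chars CH.
Square: 8.3984/2 → 4, 7.4698/1 → 7; chars 47.
Subsquare: 0.3984/0.0833333 → 4 → e, 0.4698/0.0416667 → 11 → l; chars el.

CH47el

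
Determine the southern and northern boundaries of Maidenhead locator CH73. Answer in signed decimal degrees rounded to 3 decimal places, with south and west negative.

-17.000, -16.000

Field C=2, H=7: +2·20° lon, +7·10° lat → SW at lon -140°, lat -20°.
Square 7, 3: +7·2° lon, +3·1° lat → SW at lon -126°, lat -17°.
Cell spans 2° lon × 1° lat.
south -17.000, north -16.000.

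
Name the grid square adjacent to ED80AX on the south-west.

ED70xw

Longitude subsquare a = 0; −1 → -1, wraps to 23 = x, carry into square.
Longitude square 8; −1 → 7.
Latitude subsquare x = 23; −1 → 22 = w.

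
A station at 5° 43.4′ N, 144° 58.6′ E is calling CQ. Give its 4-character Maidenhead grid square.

QJ25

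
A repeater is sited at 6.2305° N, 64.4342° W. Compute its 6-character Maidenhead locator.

Shift to the Maidenhead origin (180°W, 90°S): lon 115.5658, lat 96.2305.
Field: lon ⌊115.5658/20⌋ = 5 → F; lat ⌊96.2305/10⌋ = 9 → J.
Square: lon ⌊15.5658/2⌋ = 7; lat ⌊6.2305/1⌋ = 6.
Subsquare: lon ⌊1.5658/0.0833333⌋ = 18 → s; lat ⌊0.2305/0.0416667⌋ = 5 → f.

FJ76sf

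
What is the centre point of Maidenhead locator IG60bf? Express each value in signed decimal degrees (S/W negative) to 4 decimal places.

-29.7708, -7.8750

Field I=8, G=6: +8·20° lon, +6·10° lat → SW at lon -20°, lat -30°.
Square 6, 0: +6·2° lon, +0·1° lat → SW at lon -8°, lat -30°.
Subsquare b=1, f=5: +1·0.0833333° lon, +5·0.0416667° lat → SW at lon -7.91667°, lat -29.7917°.
Cell spans 0.0833333° lon × 0.0416667° lat. Centre is SW corner plus half of each.
latitude -29.7708, longitude -7.8750.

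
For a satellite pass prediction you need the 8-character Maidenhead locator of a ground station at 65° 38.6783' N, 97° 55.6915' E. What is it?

Add 180° to longitude and 90° to latitude: 277.92819, 155.64464.
Field (20°×10°, letters A–R): lon ⌊277.92819/20⌋ = 13 → N; lat ⌊155.64464/10⌋ = 15 → P.
Square (2°×1°, digits 0–9): lon ⌊17.92819/2⌋ = 8; lat ⌊5.64464/1⌋ = 5.
Subsquare (5′×2.5′, letters a–x): lon ⌊1.92819/0.0833333⌋ = 23 → x; lat ⌊0.64464/0.0416667⌋ = 15 → p.
Extended square (30″×15″, digits 0–9): lon ⌊0.01152/0.00833333⌋ = 1; lat ⌊0.01964/0.00416667⌋ = 4.

NP85xp14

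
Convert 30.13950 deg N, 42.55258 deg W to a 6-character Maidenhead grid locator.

GM80rd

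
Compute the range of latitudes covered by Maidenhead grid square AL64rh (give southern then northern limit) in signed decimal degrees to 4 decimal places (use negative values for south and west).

24.2917, 24.3333

Field A=0, L=11: +0·20° lon, +11·10° lat → SW at lon -180°, lat 20°.
Square 6, 4: +6·2° lon, +4·1° lat → SW at lon -168°, lat 24°.
Subsquare r=17, h=7: +17·0.0833333° lon, +7·0.0416667° lat → SW at lon -166.583°, lat 24.2917°.
Cell spans 0.0833333° lon × 0.0416667° lat.
south 24.2917, north 24.3333.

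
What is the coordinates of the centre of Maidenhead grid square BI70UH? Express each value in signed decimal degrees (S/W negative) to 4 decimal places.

Field B=1, I=8: +1·20° lon, +8·10° lat → SW at lon -160°, lat -10°.
Square 7, 0: +7·2° lon, +0·1° lat → SW at lon -146°, lat -10°.
Subsquare u=20, h=7: +20·0.0833333° lon, +7·0.0416667° lat → SW at lon -144.333°, lat -9.70833°.
Cell spans 0.0833333° lon × 0.0416667° lat. Centre is SW corner plus half of each.
latitude -9.6875, longitude -144.2917.

-9.6875, -144.2917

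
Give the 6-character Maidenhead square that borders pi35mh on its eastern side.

Longitude subsquare m = 12; +1 → 13 = n.
The latitude characters are unchanged.

PI35nh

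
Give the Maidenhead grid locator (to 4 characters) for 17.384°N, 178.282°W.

AK07

Add 180° to longitude and 90° to latitude: 1.72, 107.38.
Field: 1.72/20 → 0 → A, 107.38/10 → 10 → K; chars AK.
Square: 1.72/2 → 0, 7.38/1 → 7; chars 07.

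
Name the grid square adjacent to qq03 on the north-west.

Longitude square 0; −1 → -1, wraps to 9, carry into field.
Longitude field Q = 16; −1 → 15 = P.
Latitude square 3; +1 → 4.

PQ94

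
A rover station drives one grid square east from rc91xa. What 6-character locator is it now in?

AC01aa

Longitude subsquare x = 23; +1 → 24, wraps to 0 = a, carry into square.
Longitude square 9; +1 → 10, wraps to 0, carry into field.
Longitude field R = 17; +1 → 18, wraps to 0 = A, wrapping around the antimeridian.
The latitude characters are unchanged.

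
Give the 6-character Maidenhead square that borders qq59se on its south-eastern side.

QQ59td

Longitude subsquare s = 18; +1 → 19 = t.
Latitude subsquare e = 4; −1 → 3 = d.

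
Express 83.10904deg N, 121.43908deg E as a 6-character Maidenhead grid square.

Shift to the Maidenhead origin (180°W, 90°S): lon 301.4391, lat 173.1090.
Field: lon ⌊301.4391/20⌋ = 15 → P; lat ⌊173.1090/10⌋ = 17 → R.
Square: lon ⌊1.4391/2⌋ = 0; lat ⌊3.1090/1⌋ = 3.
Subsquare: lon ⌊1.4391/0.0833333⌋ = 17 → r; lat ⌊0.1090/0.0416667⌋ = 2 → c.

PR03rc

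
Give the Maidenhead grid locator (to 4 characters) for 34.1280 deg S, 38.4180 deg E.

KF95

Offset from 180°W / 90°S: lon 218.42°, lat 55.87°.
Field: lon ⌊218.42/20⌋ = 10 → K; lat ⌊55.87/10⌋ = 5 → F.
Square: lon ⌊18.42/2⌋ = 9; lat ⌊5.87/1⌋ = 5.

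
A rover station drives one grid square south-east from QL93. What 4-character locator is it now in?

RL02

Longitude square 9; +1 → 10, wraps to 0, carry into field.
Longitude field Q = 16; +1 → 17 = R.
Latitude square 3; −1 → 2.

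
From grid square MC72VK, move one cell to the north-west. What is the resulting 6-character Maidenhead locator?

MC72ul

Longitude subsquare v = 21; −1 → 20 = u.
Latitude subsquare k = 10; +1 → 11 = l.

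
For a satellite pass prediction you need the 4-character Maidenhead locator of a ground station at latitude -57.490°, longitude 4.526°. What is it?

JD22

Shift to the Maidenhead origin (180°W, 90°S): lon 184.53, lat 32.51.
Field: lon ⌊184.53/20⌋ = 9 → J; lat ⌊32.51/10⌋ = 3 → D.
Square: lon ⌊4.53/2⌋ = 2; lat ⌊2.51/1⌋ = 2.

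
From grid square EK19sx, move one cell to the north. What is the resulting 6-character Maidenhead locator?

Latitude subsquare x = 23; +1 → 24, wraps to 0 = a, carry into square.
Latitude square 9; +1 → 10, wraps to 0, carry into field.
Latitude field K = 10; +1 → 11 = L.
The longitude characters are unchanged.

EL10sa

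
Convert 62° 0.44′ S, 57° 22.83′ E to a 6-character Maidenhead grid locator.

LC87qx

Shift to the Maidenhead origin (180°W, 90°S): lon 237.3805, lat 27.9927.
Field: 237.3805/20 → 11 → L, 27.9927/10 → 2 → C; chars LC.
Square: 17.3805/2 → 8, 7.9927/1 → 7; chars 87.
Subsquare: 1.3805/0.0833333 → 16 → q, 0.9927/0.0416667 → 23 → x; chars qx.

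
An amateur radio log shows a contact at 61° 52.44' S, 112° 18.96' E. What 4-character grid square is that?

OC68

Shift to the Maidenhead origin (180°W, 90°S): lon 292.32, lat 28.13.
Field (20°×10°, letters A–R): lon ⌊292.32/20⌋ = 14 → O; lat ⌊28.13/10⌋ = 2 → C.
Square (2°×1°, digits 0–9): lon ⌊12.32/2⌋ = 6; lat ⌊8.13/1⌋ = 8.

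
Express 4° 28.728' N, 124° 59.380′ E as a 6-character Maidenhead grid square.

PJ24ll

Shift to the Maidenhead origin (180°W, 90°S): lon 304.9897, lat 94.4788.
Field: lon ⌊304.9897/20⌋ = 15 → P; lat ⌊94.4788/10⌋ = 9 → J.
Square: lon ⌊4.9897/2⌋ = 2; lat ⌊4.4788/1⌋ = 4.
Subsquare: lon ⌊0.9897/0.0833333⌋ = 11 → l; lat ⌊0.4788/0.0416667⌋ = 11 → l.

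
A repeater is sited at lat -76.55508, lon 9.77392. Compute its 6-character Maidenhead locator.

JB43vk

Shift to the Maidenhead origin (180°W, 90°S): lon 189.7739, lat 13.4449.
Field (20°×10°, letters A–R): lon ⌊189.7739/20⌋ = 9 → J; lat ⌊13.4449/10⌋ = 1 → B.
Square (2°×1°, digits 0–9): lon ⌊9.7739/2⌋ = 4; lat ⌊3.4449/1⌋ = 3.
Subsquare (5′×2.5′, letters a–x): lon ⌊1.7739/0.0833333⌋ = 21 → v; lat ⌊0.4449/0.0416667⌋ = 10 → k.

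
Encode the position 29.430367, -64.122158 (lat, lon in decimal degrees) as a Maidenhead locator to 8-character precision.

FL79wk53

Offset from 180°W / 90°S: lon 115.87784°, lat 119.43037°.
Field: 115.87784/20 → 5 → F, 119.43037/10 → 11 → L; chars FL.
Square: 15.87784/2 → 7, 9.43037/1 → 9; chars 79.
Subsquare: 1.87784/0.0833333 → 22 → w, 0.43037/0.0416667 → 10 → k; chars wk.
Extended square: 0.04451/0.00833333 → 5, 0.01370/0.00416667 → 3; chars 53.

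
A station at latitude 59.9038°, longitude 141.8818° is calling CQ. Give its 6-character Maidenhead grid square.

QO09wv

Shift to the Maidenhead origin (180°W, 90°S): lon 321.8818, lat 149.9038.
Field: 321.8818/20 → 16 → Q, 149.9038/10 → 14 → O; chars QO.
Square: 1.8818/2 → 0, 9.9038/1 → 9; chars 09.
Subsquare: 1.8818/0.0833333 → 22 → w, 0.9038/0.0416667 → 21 → v; chars wv.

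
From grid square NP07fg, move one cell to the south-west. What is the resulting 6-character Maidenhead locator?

NP07ef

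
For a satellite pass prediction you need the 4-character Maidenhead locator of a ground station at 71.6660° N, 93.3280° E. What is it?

NQ61

Shift to the Maidenhead origin (180°W, 90°S): lon 273.33, lat 161.67.
Field (20°×10°, letters A–R): 273.33/20 → 13 → N, 161.67/10 → 16 → Q; chars NQ.
Square (2°×1°, digits 0–9): 13.33/2 → 6, 1.67/1 → 1; chars 61.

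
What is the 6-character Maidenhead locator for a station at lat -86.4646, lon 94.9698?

Add 180° to longitude and 90° to latitude: 274.9698, 3.5354.
Field (20°×10°, letters A–R): 274.9698/20 → 13 → N, 3.5354/10 → 0 → A; chars NA.
Square (2°×1°, digits 0–9): 14.9698/2 → 7, 3.5354/1 → 3; chars 73.
Subsquare (5′×2.5′, letters a–x): 0.9698/0.0833333 → 11 → l, 0.5354/0.0416667 → 12 → m; chars lm.

NA73lm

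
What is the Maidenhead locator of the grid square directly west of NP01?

MP91

Longitude square 0; −1 → -1, wraps to 9, carry into field.
Longitude field N = 13; −1 → 12 = M.
The latitude characters are unchanged.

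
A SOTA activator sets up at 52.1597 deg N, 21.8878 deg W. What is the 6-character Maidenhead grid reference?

HO92bd

Add 180° to longitude and 90° to latitude: 158.1122, 142.1597.
Field (20°×10°, letters A–R): 158.1122/20 → 7 → H, 142.1597/10 → 14 → O; chars HO.
Square (2°×1°, digits 0–9): 18.1122/2 → 9, 2.1597/1 → 2; chars 92.
Subsquare (5′×2.5′, letters a–x): 0.1122/0.0833333 → 1 → b, 0.1597/0.0416667 → 3 → d; chars bd.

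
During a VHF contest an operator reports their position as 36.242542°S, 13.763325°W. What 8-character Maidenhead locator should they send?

Add 180° to longitude and 90° to latitude: 166.23667, 53.75746.
Field: lon ⌊166.23667/20⌋ = 8 → I; lat ⌊53.75746/10⌋ = 5 → F.
Square: lon ⌊6.23667/2⌋ = 3; lat ⌊3.75746/1⌋ = 3.
Subsquare: lon ⌊0.23667/0.0833333⌋ = 2 → c; lat ⌊0.75746/0.0416667⌋ = 18 → s.
Extended square: lon ⌊0.07001/0.00833333⌋ = 8; lat ⌊0.00746/0.00416667⌋ = 1.

IF33cs81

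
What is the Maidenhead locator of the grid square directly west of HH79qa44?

HH79qa34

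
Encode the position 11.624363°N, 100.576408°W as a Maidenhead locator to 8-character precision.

DK91ro09

Add 180° to longitude and 90° to latitude: 79.42359, 101.62436.
Field (20°×10°, letters A–R): 79.42359/20 → 3 → D, 101.62436/10 → 10 → K; chars DK.
Square (2°×1°, digits 0–9): 19.42359/2 → 9, 1.62436/1 → 1; chars 91.
Subsquare (5′×2.5′, letters a–x): 1.42359/0.0833333 → 17 → r, 0.62436/0.0416667 → 14 → o; chars ro.
Extended square (30″×15″, digits 0–9): 0.00693/0.00833333 → 0, 0.04103/0.00416667 → 9; chars 09.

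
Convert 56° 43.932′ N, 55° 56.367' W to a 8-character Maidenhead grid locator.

Offset from 180°W / 90°S: lon 124.06055°, lat 146.73220°.
Field (20°×10°, letters A–R): lon ⌊124.06055/20⌋ = 6 → G; lat ⌊146.73220/10⌋ = 14 → O.
Square (2°×1°, digits 0–9): lon ⌊4.06055/2⌋ = 2; lat ⌊6.73220/1⌋ = 6.
Subsquare (5′×2.5′, letters a–x): lon ⌊0.06055/0.0833333⌋ = 0 → a; lat ⌊0.73220/0.0416667⌋ = 17 → r.
Extended square (30″×15″, digits 0–9): lon ⌊0.06055/0.00833333⌋ = 7; lat ⌊0.02387/0.00416667⌋ = 5.

GO26ar75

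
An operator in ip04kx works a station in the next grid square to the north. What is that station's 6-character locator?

IP05ka

Latitude subsquare x = 23; +1 → 24, wraps to 0 = a, carry into square.
Latitude square 4; +1 → 5.
The longitude characters are unchanged.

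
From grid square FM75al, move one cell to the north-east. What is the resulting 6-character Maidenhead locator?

Longitude subsquare a = 0; +1 → 1 = b.
Latitude subsquare l = 11; +1 → 12 = m.

FM75bm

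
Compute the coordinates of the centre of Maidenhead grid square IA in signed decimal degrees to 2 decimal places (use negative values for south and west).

-85.00, -10.00

Field I=8, A=0: +8·20° lon, +0·10° lat → SW at lon -20°, lat -90°.
Cell spans 20° lon × 10° lat. Centre is SW corner plus half of each.
latitude -85.00, longitude -10.00.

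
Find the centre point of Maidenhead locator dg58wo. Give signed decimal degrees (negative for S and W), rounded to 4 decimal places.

-21.3958, -108.1250

Field D=3, G=6: +3·20° lon, +6·10° lat → SW at lon -120°, lat -30°.
Square 5, 8: +5·2° lon, +8·1° lat → SW at lon -110°, lat -22°.
Subsquare w=22, o=14: +22·0.0833333° lon, +14·0.0416667° lat → SW at lon -108.167°, lat -21.4167°.
Cell spans 0.0833333° lon × 0.0416667° lat. Centre is SW corner plus half of each.
latitude -21.3958, longitude -108.1250.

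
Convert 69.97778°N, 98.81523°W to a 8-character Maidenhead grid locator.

Add 180° to longitude and 90° to latitude: 81.18477, 159.97778.
Field: lon ⌊81.18477/20⌋ = 4 → E; lat ⌊159.97778/10⌋ = 15 → P.
Square: lon ⌊1.18477/2⌋ = 0; lat ⌊9.97778/1⌋ = 9.
Subsquare: lon ⌊1.18477/0.0833333⌋ = 14 → o; lat ⌊0.97778/0.0416667⌋ = 23 → x.
Extended square: lon ⌊0.01810/0.00833333⌋ = 2; lat ⌊0.01945/0.00416667⌋ = 4.

EP09ox24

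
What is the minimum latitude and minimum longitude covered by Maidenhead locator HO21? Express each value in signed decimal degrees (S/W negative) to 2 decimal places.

Field H=7, O=14: +7·20° lon, +14·10° lat → SW at lon -40°, lat 50°.
Square 2, 1: +2·2° lon, +1·1° lat → SW at lon -36°, lat 51°.
latitude 51.00, longitude -36.00.

51.00, -36.00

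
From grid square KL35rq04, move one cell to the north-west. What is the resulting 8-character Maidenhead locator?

KL35qq95

Longitude extended square 0; −1 → -1, wraps to 9, carry into subsquare.
Longitude subsquare r = 17; −1 → 16 = q.
Latitude extended square 4; +1 → 5.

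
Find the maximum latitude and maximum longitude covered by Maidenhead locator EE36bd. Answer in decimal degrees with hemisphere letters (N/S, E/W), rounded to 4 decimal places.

Field E=4, E=4: +4·20° lon, +4·10° lat → SW at lon -100°, lat -50°.
Square 3, 6: +3·2° lon, +6·1° lat → SW at lon -94°, lat -44°.
Subsquare b=1, d=3: +1·0.0833333° lon, +3·0.0416667° lat → SW at lon -93.9167°, lat -43.875°.
Cell spans 0.0833333° lon × 0.0416667° lat. NE corner is SW corner plus one full cell.
latitude 43.8333° S, longitude 93.8333° W.

43.8333° S, 93.8333° W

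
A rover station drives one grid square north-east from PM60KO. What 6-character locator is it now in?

PM60lp

Longitude subsquare k = 10; +1 → 11 = l.
Latitude subsquare o = 14; +1 → 15 = p.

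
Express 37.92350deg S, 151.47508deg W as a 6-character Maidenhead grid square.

BF42gb

Add 180° to longitude and 90° to latitude: 28.5249, 52.0765.
Field: lon ⌊28.5249/20⌋ = 1 → B; lat ⌊52.0765/10⌋ = 5 → F.
Square: lon ⌊8.5249/2⌋ = 4; lat ⌊2.0765/1⌋ = 2.
Subsquare: lon ⌊0.5249/0.0833333⌋ = 6 → g; lat ⌊0.0765/0.0416667⌋ = 1 → b.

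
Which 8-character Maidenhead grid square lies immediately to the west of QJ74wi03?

QJ74vi93

Longitude extended square 0; −1 → -1, wraps to 9, carry into subsquare.
Longitude subsquare w = 22; −1 → 21 = v.
The latitude characters are unchanged.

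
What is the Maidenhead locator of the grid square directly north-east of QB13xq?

Longitude subsquare x = 23; +1 → 24, wraps to 0 = a, carry into square.
Longitude square 1; +1 → 2.
Latitude subsquare q = 16; +1 → 17 = r.

QB23ar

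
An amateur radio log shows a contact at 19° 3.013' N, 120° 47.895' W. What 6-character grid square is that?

Offset from 180°W / 90°S: lon 59.2018°, lat 109.0502°.
Field (20°×10°, letters A–R): lon ⌊59.2018/20⌋ = 2 → C; lat ⌊109.0502/10⌋ = 10 → K.
Square (2°×1°, digits 0–9): lon ⌊19.2018/2⌋ = 9; lat ⌊9.0502/1⌋ = 9.
Subsquare (5′×2.5′, letters a–x): lon ⌊1.2018/0.0833333⌋ = 14 → o; lat ⌊0.0502/0.0416667⌋ = 1 → b.

CK99ob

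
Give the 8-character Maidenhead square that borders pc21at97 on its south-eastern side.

PC21bt06

Longitude extended square 9; +1 → 10, wraps to 0, carry into subsquare.
Longitude subsquare a = 0; +1 → 1 = b.
Latitude extended square 7; −1 → 6.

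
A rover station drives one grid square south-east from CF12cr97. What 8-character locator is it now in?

CF12dr06

Longitude extended square 9; +1 → 10, wraps to 0, carry into subsquare.
Longitude subsquare c = 2; +1 → 3 = d.
Latitude extended square 7; −1 → 6.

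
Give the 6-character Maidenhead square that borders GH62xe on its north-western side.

GH62wf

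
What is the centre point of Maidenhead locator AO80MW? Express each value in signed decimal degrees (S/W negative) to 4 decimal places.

50.9375, -162.9583

Field A=0, O=14: +0·20° lon, +14·10° lat → SW at lon -180°, lat 50°.
Square 8, 0: +8·2° lon, +0·1° lat → SW at lon -164°, lat 50°.
Subsquare m=12, w=22: +12·0.0833333° lon, +22·0.0416667° lat → SW at lon -163°, lat 50.9167°.
Cell spans 0.0833333° lon × 0.0416667° lat. Centre is SW corner plus half of each.
latitude 50.9375, longitude -162.9583.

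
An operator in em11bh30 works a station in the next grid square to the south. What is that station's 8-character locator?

Latitude extended square 0; −1 → -1, wraps to 9, carry into subsquare.
Latitude subsquare h = 7; −1 → 6 = g.
The longitude characters are unchanged.

EM11bg39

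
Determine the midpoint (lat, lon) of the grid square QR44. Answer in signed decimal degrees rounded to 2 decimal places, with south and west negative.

84.50, 149.00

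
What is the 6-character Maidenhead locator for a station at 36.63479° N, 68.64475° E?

Shift to the Maidenhead origin (180°W, 90°S): lon 248.6447, lat 126.6348.
Field: lon ⌊248.6447/20⌋ = 12 → M; lat ⌊126.6348/10⌋ = 12 → M.
Square: lon ⌊8.6447/2⌋ = 4; lat ⌊6.6348/1⌋ = 6.
Subsquare: lon ⌊0.6447/0.0833333⌋ = 7 → h; lat ⌊0.6348/0.0416667⌋ = 15 → p.

MM46hp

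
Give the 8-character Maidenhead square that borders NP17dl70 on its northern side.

Latitude extended square 0; +1 → 1.
The longitude characters are unchanged.

NP17dl71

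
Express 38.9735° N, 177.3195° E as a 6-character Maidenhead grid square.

Offset from 180°W / 90°S: lon 357.3195°, lat 128.9735°.
Field: lon ⌊357.3195/20⌋ = 17 → R; lat ⌊128.9735/10⌋ = 12 → M.
Square: lon ⌊17.3195/2⌋ = 8; lat ⌊8.9735/1⌋ = 8.
Subsquare: lon ⌊1.3195/0.0833333⌋ = 15 → p; lat ⌊0.9735/0.0416667⌋ = 23 → x.

RM88px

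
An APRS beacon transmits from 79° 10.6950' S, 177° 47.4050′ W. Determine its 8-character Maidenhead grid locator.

AB10ct57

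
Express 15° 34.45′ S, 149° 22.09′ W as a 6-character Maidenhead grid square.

Add 180° to longitude and 90° to latitude: 30.6318, 74.4258.
Field: lon ⌊30.6318/20⌋ = 1 → B; lat ⌊74.4258/10⌋ = 7 → H.
Square: lon ⌊10.6318/2⌋ = 5; lat ⌊4.4258/1⌋ = 4.
Subsquare: lon ⌊0.6318/0.0833333⌋ = 7 → h; lat ⌊0.4258/0.0416667⌋ = 10 → k.

BH54hk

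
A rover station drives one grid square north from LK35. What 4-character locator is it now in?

LK36

Latitude square 5; +1 → 6.
The longitude characters are unchanged.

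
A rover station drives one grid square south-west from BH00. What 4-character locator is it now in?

AG99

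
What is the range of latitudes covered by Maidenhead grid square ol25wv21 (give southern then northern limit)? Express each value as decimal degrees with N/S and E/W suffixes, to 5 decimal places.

25.87917° N, 25.88333° N

Field O=14, L=11: +14·20° lon, +11·10° lat → SW at lon 100°, lat 20°.
Square 2, 5: +2·2° lon, +5·1° lat → SW at lon 104°, lat 25°.
Subsquare w=22, v=21: +22·0.0833333° lon, +21·0.0416667° lat → SW at lon 105.833°, lat 25.875°.
Extended square 2, 1: +2·0.00833333° lon, +1·0.00416667° lat → SW at lon 105.85°, lat 25.8792°.
Cell spans 0.00833333° lon × 0.00416667° lat.
south 25.87917° N, north 25.88333° N.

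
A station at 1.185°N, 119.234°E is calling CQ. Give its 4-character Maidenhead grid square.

Shift to the Maidenhead origin (180°W, 90°S): lon 299.23, lat 91.19.
Field: lon ⌊299.23/20⌋ = 14 → O; lat ⌊91.19/10⌋ = 9 → J.
Square: lon ⌊19.23/2⌋ = 9; lat ⌊1.19/1⌋ = 1.

OJ91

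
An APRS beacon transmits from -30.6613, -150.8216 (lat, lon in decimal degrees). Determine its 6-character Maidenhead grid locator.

BF49oi

Offset from 180°W / 90°S: lon 29.1784°, lat 59.3387°.
Field: 29.1784/20 → 1 → B, 59.3387/10 → 5 → F; chars BF.
Square: 9.1784/2 → 4, 9.3387/1 → 9; chars 49.
Subsquare: 1.1784/0.0833333 → 14 → o, 0.3387/0.0416667 → 8 → i; chars oi.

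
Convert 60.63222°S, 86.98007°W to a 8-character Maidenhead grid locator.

EC69mi28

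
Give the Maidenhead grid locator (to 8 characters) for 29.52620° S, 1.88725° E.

JG00wl63

Offset from 180°W / 90°S: lon 181.88725°, lat 60.47380°.
Field: lon ⌊181.88725/20⌋ = 9 → J; lat ⌊60.47380/10⌋ = 6 → G.
Square: lon ⌊1.88725/2⌋ = 0; lat ⌊0.47380/1⌋ = 0.
Subsquare: lon ⌊1.88725/0.0833333⌋ = 22 → w; lat ⌊0.47380/0.0416667⌋ = 11 → l.
Extended square: lon ⌊0.05392/0.00833333⌋ = 6; lat ⌊0.01547/0.00416667⌋ = 3.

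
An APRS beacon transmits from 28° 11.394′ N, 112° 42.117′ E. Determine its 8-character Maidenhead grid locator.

Shift to the Maidenhead origin (180°W, 90°S): lon 292.70195, lat 118.18990.
Field: 292.70195/20 → 14 → O, 118.18990/10 → 11 → L; chars OL.
Square: 12.70195/2 → 6, 8.18990/1 → 8; chars 68.
Subsquare: 0.70195/0.0833333 → 8 → i, 0.18990/0.0416667 → 4 → e; chars ie.
Extended square: 0.03528/0.00833333 → 4, 0.02323/0.00416667 → 5; chars 45.

OL68ie45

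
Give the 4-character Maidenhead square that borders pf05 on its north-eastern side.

Longitude square 0; +1 → 1.
Latitude square 5; +1 → 6.

PF16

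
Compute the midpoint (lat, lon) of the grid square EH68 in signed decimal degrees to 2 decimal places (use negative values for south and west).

-11.50, -87.00

Field E=4, H=7: +4·20° lon, +7·10° lat → SW at lon -100°, lat -20°.
Square 6, 8: +6·2° lon, +8·1° lat → SW at lon -88°, lat -12°.
Cell spans 2° lon × 1° lat. Centre is SW corner plus half of each.
latitude -11.50, longitude -87.00.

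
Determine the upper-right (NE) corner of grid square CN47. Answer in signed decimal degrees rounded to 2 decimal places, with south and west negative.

48.00, -130.00

Field C=2, N=13: +2·20° lon, +13·10° lat → SW at lon -140°, lat 40°.
Square 4, 7: +4·2° lon, +7·1° lat → SW at lon -132°, lat 47°.
Cell spans 2° lon × 1° lat. NE corner is SW corner plus one full cell.
latitude 48.00, longitude -130.00.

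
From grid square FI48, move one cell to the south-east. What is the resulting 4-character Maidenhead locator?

FI57

Longitude square 4; +1 → 5.
Latitude square 8; −1 → 7.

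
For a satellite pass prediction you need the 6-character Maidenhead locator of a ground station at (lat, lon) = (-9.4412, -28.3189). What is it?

Shift to the Maidenhead origin (180°W, 90°S): lon 151.6811, lat 80.5588.
Field: lon ⌊151.6811/20⌋ = 7 → H; lat ⌊80.5588/10⌋ = 8 → I.
Square: lon ⌊11.6811/2⌋ = 5; lat ⌊0.5588/1⌋ = 0.
Subsquare: lon ⌊1.6811/0.0833333⌋ = 20 → u; lat ⌊0.5588/0.0416667⌋ = 13 → n.

HI50un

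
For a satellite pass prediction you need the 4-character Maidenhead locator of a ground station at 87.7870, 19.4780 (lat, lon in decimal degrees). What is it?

Add 180° to longitude and 90° to latitude: 199.48, 177.79.
Field: lon ⌊199.48/20⌋ = 9 → J; lat ⌊177.79/10⌋ = 17 → R.
Square: lon ⌊19.48/2⌋ = 9; lat ⌊7.79/1⌋ = 7.

JR97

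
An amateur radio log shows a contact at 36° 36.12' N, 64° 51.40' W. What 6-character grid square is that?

FM76no

Add 180° to longitude and 90° to latitude: 115.1433, 126.6020.
Field (20°×10°, letters A–R): lon ⌊115.1433/20⌋ = 5 → F; lat ⌊126.6020/10⌋ = 12 → M.
Square (2°×1°, digits 0–9): lon ⌊15.1433/2⌋ = 7; lat ⌊6.6020/1⌋ = 6.
Subsquare (5′×2.5′, letters a–x): lon ⌊1.1433/0.0833333⌋ = 13 → n; lat ⌊0.6020/0.0416667⌋ = 14 → o.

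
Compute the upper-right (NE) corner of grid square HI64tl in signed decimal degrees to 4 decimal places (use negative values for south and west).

-5.5000, -26.3333

Field H=7, I=8: +7·20° lon, +8·10° lat → SW at lon -40°, lat -10°.
Square 6, 4: +6·2° lon, +4·1° lat → SW at lon -28°, lat -6°.
Subsquare t=19, l=11: +19·0.0833333° lon, +11·0.0416667° lat → SW at lon -26.4167°, lat -5.54167°.
Cell spans 0.0833333° lon × 0.0416667° lat. NE corner is SW corner plus one full cell.
latitude -5.5000, longitude -26.3333.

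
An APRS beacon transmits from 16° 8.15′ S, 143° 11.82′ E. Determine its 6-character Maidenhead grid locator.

Add 180° to longitude and 90° to latitude: 323.1970, 73.8642.
Field: lon ⌊323.1970/20⌋ = 16 → Q; lat ⌊73.8642/10⌋ = 7 → H.
Square: lon ⌊3.1970/2⌋ = 1; lat ⌊3.8642/1⌋ = 3.
Subsquare: lon ⌊1.1970/0.0833333⌋ = 14 → o; lat ⌊0.8642/0.0416667⌋ = 20 → u.

QH13ou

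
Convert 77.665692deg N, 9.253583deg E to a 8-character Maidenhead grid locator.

Add 180° to longitude and 90° to latitude: 189.25358, 167.66569.
Field: 189.25358/20 → 9 → J, 167.66569/10 → 16 → Q; chars JQ.
Square: 9.25358/2 → 4, 7.66569/1 → 7; chars 47.
Subsquare: 1.25358/0.0833333 → 15 → p, 0.66569/0.0416667 → 15 → p; chars pp.
Extended square: 0.00358/0.00833333 → 0, 0.04069/0.00416667 → 9; chars 09.

JQ47pp09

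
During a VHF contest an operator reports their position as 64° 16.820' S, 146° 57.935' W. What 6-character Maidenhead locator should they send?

BC65mr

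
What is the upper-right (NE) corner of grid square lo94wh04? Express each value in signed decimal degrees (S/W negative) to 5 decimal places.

Field L=11, O=14: +11·20° lon, +14·10° lat → SW at lon 40°, lat 50°.
Square 9, 4: +9·2° lon, +4·1° lat → SW at lon 58°, lat 54°.
Subsquare w=22, h=7: +22·0.0833333° lon, +7·0.0416667° lat → SW at lon 59.8333°, lat 54.2917°.
Extended square 0, 4: +0·0.00833333° lon, +4·0.00416667° lat → SW at lon 59.8333°, lat 54.3083°.
Cell spans 0.00833333° lon × 0.00416667° lat. NE corner is SW corner plus one full cell.
latitude 54.31250, longitude 59.84167.

54.31250, 59.84167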